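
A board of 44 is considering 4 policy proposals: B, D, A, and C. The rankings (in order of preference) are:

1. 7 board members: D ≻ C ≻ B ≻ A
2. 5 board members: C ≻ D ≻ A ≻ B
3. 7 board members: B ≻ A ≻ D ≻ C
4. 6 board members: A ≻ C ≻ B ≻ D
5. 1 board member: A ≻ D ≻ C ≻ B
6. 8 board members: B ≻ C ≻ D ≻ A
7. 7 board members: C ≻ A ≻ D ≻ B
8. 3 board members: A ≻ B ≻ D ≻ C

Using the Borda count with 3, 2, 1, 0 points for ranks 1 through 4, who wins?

C

B: 7·1 + 5·0 + 7·3 + 6·1 + 1·0 + 8·3 + 7·0 + 3·2 = 64
D: 7·3 + 5·2 + 7·1 + 6·0 + 1·2 + 8·1 + 7·1 + 3·1 = 58
A: 7·0 + 5·1 + 7·2 + 6·3 + 1·3 + 8·0 + 7·2 + 3·3 = 63
C: 7·2 + 5·3 + 7·0 + 6·2 + 1·1 + 8·2 + 7·3 + 3·0 = 79
C has the highest Borda score (79).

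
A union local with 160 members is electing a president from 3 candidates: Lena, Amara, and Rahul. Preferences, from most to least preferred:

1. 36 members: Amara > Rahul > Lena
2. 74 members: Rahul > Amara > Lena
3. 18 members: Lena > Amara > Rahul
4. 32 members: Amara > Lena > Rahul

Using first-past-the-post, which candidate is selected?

First-place votes: Lena 18, Amara 68, Rahul 74.
Rahul has the most first-place votes.

Rahul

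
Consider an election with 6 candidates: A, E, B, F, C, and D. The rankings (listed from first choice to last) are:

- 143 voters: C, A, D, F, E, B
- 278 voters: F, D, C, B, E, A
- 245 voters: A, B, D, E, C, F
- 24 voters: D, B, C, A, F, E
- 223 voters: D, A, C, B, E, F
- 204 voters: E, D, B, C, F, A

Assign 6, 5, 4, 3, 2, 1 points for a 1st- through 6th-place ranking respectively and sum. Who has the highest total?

A: 143·5 + 278·1 + 245·6 + 24·3 + 223·5 + 204·1 = 3854
E: 143·2 + 278·2 + 245·3 + 24·1 + 223·2 + 204·6 = 3271
B: 143·1 + 278·3 + 245·5 + 24·5 + 223·3 + 204·4 = 3807
F: 143·3 + 278·6 + 245·1 + 24·2 + 223·1 + 204·2 = 3021
C: 143·6 + 278·4 + 245·2 + 24·4 + 223·4 + 204·3 = 4060
D: 143·4 + 278·5 + 245·4 + 24·6 + 223·6 + 204·5 = 5444
D has the highest Borda score (5444).

D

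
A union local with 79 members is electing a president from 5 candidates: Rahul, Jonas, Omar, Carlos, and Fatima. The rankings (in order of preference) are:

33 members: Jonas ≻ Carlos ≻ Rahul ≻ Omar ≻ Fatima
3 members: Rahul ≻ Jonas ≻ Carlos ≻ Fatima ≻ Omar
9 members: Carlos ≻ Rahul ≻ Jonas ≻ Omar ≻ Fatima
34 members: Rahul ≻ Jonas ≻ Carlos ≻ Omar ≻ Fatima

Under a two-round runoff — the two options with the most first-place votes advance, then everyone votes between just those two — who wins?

Rahul

Round 1 first-place votes: Rahul 37, Jonas 33, Omar 0, Carlos 9, Fatima 0.
Rahul and Jonas advance.
Runoff: Rahul is preferred to Jonas by 46 voters; Jonas by 33.
Rahul wins the runoff.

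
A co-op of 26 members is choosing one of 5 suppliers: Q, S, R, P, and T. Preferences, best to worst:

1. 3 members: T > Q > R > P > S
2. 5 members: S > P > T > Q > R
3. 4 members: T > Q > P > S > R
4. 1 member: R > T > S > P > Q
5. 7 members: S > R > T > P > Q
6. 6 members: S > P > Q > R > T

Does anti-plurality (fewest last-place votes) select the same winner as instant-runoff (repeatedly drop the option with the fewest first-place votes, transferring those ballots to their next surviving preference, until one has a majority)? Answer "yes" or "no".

no

Anti-plurality — last-place votes: Q 8, S 3, R 9, P 0, T 6. Winner: P.
Instant-runoff — R1 Q 0, S 18, R 1, P 0, T 7 (S winner). Winner: S.
The two methods disagree.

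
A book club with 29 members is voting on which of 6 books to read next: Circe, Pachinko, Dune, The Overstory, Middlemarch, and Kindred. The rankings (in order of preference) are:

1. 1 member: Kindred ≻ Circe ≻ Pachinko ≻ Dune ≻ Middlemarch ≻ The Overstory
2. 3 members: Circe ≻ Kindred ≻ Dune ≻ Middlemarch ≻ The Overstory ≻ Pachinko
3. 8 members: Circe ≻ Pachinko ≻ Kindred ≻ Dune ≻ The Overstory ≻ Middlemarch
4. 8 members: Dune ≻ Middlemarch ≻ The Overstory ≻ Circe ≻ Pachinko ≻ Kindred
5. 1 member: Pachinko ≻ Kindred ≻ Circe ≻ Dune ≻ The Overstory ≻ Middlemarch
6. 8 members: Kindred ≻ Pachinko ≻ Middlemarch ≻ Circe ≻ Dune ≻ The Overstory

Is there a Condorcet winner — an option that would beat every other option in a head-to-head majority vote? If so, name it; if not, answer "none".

Checking pairwise contests:
Middlemarch beats Circe 16–13.
Circe beats Pachinko 20–9.
Circe beats Dune 21–8.
Circe beats The Overstory 21–8.
Pachinko beats Middlemarch 18–11.
Circe beats Kindred 19–10.
Every option loses at least one head-to-head, so there is no Condorcet winner.

none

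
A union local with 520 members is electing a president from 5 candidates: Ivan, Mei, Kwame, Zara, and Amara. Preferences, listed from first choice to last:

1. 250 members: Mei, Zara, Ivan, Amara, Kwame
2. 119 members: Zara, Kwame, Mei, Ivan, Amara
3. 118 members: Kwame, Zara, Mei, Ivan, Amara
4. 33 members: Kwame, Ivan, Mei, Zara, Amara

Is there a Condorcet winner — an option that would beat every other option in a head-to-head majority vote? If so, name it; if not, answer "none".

Checking pairwise contests:
Mei beats Ivan 487–33.
Kwame beats Mei 270–250.
Zara beats Kwame 369–151.
Mei beats Zara 283–237.
Ivan beats Amara 520–0.
Every option loses at least one head-to-head, so there is no Condorcet winner.

none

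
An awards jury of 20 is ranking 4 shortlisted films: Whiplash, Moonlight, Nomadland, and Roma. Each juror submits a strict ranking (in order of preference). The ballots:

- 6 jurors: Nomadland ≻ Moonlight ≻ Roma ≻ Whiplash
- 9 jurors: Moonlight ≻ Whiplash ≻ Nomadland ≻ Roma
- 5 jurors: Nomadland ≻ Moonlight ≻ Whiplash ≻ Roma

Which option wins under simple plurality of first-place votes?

First-place votes: Whiplash 0, Moonlight 9, Nomadland 11, Roma 0.
Nomadland has the most first-place votes.

Nomadland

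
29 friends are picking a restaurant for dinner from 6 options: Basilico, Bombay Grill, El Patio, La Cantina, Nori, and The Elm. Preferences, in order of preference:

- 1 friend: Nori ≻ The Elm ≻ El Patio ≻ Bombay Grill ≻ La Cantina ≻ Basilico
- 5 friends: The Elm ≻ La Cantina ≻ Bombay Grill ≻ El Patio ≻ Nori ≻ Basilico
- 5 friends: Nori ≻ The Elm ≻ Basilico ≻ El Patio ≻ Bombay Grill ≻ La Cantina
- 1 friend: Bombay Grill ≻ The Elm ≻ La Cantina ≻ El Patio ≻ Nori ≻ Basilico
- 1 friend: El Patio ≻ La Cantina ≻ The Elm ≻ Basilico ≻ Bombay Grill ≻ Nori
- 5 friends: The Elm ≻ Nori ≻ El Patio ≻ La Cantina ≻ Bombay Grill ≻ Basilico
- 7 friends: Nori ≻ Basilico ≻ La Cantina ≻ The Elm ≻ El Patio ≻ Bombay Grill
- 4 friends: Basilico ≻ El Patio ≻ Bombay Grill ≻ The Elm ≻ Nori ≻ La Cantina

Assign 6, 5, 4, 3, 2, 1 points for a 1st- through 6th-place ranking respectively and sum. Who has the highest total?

Basilico: 1·1 + 5·1 + 5·4 + 1·1 + 1·3 + 5·1 + 7·5 + 4·6 = 94
Bombay Grill: 1·3 + 5·4 + 5·2 + 1·6 + 1·2 + 5·2 + 7·1 + 4·4 = 74
El Patio: 1·4 + 5·3 + 5·3 + 1·3 + 1·6 + 5·4 + 7·2 + 4·5 = 97
La Cantina: 1·2 + 5·5 + 5·1 + 1·4 + 1·5 + 5·3 + 7·4 + 4·1 = 88
Nori: 1·6 + 5·2 + 5·6 + 1·2 + 1·1 + 5·5 + 7·6 + 4·2 = 124
The Elm: 1·5 + 5·6 + 5·5 + 1·5 + 1·4 + 5·6 + 7·3 + 4·3 = 132
The Elm has the highest Borda score (132).

The Elm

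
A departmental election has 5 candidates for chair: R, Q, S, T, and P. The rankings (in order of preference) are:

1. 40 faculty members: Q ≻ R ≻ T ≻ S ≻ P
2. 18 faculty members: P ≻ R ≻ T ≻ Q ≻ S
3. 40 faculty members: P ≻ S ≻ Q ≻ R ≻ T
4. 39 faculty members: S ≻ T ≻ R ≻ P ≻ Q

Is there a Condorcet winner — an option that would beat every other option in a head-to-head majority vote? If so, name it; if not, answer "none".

S

S vs R: 79–58 for S.
S vs Q: 79–58 for S.
S vs T: 79–58 for S.
S vs P: 79–58 for S.
S beats every other option head-to-head.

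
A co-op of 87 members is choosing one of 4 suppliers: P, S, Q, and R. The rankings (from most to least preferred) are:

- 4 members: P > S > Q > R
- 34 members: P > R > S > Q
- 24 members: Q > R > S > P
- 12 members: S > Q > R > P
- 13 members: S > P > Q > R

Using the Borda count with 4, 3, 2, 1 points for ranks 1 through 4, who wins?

P: 4·4 + 34·4 + 24·1 + 12·1 + 13·3 = 227
S: 4·3 + 34·2 + 24·2 + 12·4 + 13·4 = 228
Q: 4·2 + 34·1 + 24·4 + 12·3 + 13·2 = 200
R: 4·1 + 34·3 + 24·3 + 12·2 + 13·1 = 215
S has the highest Borda score (228).

S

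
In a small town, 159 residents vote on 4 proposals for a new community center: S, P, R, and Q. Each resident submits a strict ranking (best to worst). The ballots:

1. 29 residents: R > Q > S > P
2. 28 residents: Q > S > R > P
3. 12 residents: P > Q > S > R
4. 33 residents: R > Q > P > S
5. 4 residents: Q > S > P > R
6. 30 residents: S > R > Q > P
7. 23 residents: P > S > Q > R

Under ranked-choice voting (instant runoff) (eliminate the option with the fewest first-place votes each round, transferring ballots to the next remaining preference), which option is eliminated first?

S

Round 1: S 30, P 35, R 62, Q 32. Eliminate S.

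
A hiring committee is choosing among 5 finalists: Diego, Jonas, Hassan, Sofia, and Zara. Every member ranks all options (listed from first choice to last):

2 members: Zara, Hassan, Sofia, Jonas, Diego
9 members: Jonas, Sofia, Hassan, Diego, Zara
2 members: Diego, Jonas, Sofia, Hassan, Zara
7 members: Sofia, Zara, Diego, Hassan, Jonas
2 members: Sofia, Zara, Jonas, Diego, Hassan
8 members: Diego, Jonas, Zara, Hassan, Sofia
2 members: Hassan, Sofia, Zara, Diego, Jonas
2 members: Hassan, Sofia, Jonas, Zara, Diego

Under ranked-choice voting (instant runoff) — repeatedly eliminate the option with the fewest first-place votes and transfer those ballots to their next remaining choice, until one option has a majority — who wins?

Round 1: Diego 10, Jonas 9, Hassan 4, Sofia 9, Zara 2. Eliminate Zara.
Round 2: Diego 10, Jonas 9, Hassan 6, Sofia 9. Eliminate Hassan.
Round 3: Diego 10, Jonas 9, Sofia 15. Eliminate Jonas.
Round 4: Diego 10, Sofia 24. Sofia has a majority.

Sofia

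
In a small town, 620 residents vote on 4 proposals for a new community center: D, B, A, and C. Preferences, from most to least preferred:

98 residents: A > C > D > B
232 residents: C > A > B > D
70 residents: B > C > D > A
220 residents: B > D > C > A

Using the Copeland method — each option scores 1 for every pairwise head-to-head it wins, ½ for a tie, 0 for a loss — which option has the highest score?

C

D: loses to B, A, and C → score 0.
B: beats D; loses to A and C → score 1.
A: beats D and B; loses to C → score 2.
C: beats D, B, and A → score 3.
C has the best pairwise record.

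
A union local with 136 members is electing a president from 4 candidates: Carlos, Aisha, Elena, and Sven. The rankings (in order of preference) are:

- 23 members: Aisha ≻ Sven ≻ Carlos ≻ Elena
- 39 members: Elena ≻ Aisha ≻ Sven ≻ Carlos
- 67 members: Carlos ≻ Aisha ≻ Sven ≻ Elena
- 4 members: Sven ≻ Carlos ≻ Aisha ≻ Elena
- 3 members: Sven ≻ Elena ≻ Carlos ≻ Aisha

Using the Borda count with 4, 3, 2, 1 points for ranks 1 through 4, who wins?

Aisha

Carlos: 23·2 + 39·1 + 67·4 + 4·3 + 3·2 = 371
Aisha: 23·4 + 39·3 + 67·3 + 4·2 + 3·1 = 421
Elena: 23·1 + 39·4 + 67·1 + 4·1 + 3·3 = 259
Sven: 23·3 + 39·2 + 67·2 + 4·4 + 3·4 = 309
Aisha has the highest Borda score (421).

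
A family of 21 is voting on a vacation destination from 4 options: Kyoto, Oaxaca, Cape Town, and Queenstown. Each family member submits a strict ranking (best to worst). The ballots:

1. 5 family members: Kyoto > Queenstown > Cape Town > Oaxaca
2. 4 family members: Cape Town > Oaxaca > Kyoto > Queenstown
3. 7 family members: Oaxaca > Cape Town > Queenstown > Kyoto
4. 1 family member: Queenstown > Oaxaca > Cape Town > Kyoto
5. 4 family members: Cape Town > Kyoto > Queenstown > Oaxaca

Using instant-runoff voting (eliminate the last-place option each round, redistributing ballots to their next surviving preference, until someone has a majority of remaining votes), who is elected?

Cape Town

Round 1: Kyoto 5, Oaxaca 7, Cape Town 8, Queenstown 1. Eliminate Queenstown.
Round 2: Kyoto 5, Oaxaca 8, Cape Town 8. Eliminate Kyoto.
Round 3: Oaxaca 8, Cape Town 13. Cape Town has a majority.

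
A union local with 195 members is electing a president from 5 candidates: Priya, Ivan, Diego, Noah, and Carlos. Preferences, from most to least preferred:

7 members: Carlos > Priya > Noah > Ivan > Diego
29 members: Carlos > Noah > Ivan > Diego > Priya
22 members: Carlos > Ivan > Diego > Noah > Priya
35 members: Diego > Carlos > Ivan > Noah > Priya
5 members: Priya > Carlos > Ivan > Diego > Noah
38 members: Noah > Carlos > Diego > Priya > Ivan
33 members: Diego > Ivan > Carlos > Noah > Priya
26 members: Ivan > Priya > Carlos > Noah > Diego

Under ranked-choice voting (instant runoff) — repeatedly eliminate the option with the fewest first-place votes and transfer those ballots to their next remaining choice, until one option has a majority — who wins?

Carlos

Round 1: Priya 5, Ivan 26, Diego 68, Noah 38, Carlos 58. Eliminate Priya.
Round 2: Ivan 26, Diego 68, Noah 38, Carlos 63. Eliminate Ivan.
Round 3: Diego 68, Noah 38, Carlos 89. Eliminate Noah.
Round 4: Diego 68, Carlos 127. Carlos has a majority.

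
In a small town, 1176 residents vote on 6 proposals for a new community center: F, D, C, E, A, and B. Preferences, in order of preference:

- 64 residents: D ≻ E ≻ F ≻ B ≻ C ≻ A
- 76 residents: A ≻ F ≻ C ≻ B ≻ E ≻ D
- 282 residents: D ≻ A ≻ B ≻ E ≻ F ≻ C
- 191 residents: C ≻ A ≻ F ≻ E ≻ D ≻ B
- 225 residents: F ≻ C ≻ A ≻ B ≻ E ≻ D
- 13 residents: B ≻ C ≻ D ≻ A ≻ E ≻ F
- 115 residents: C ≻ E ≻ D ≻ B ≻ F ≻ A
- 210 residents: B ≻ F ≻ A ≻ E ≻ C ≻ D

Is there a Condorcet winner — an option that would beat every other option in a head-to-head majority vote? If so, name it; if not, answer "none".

Checking pairwise contests:
B beats F 620–556.
F beats D 702–474.
F beats C 857–319.
F beats E 702–474.
F beats A 614–562.
D beats B 652–524.
Every option loses at least one head-to-head, so there is no Condorcet winner.

none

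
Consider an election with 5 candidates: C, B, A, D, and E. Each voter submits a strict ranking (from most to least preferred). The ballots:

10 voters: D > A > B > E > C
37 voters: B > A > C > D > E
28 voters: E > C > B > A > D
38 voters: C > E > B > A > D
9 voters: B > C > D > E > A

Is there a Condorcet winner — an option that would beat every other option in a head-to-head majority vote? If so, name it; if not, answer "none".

C

C vs B: 66–56 for C.
C vs A: 75–47 for C.
C vs D: 112–10 for C.
C vs E: 84–38 for C.
C beats every other option head-to-head.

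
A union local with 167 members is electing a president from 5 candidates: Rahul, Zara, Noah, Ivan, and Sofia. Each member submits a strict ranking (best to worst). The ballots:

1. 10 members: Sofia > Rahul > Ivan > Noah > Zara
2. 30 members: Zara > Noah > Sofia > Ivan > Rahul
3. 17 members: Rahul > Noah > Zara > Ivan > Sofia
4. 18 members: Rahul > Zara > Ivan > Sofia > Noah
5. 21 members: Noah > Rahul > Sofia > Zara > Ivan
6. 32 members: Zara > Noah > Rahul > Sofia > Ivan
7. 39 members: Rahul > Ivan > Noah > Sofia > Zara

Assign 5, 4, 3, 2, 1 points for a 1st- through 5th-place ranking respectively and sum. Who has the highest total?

Rahul: 10·4 + 30·1 + 17·5 + 18·5 + 21·4 + 32·3 + 39·5 = 620
Zara: 10·1 + 30·5 + 17·3 + 18·4 + 21·2 + 32·5 + 39·1 = 524
Noah: 10·2 + 30·4 + 17·4 + 18·1 + 21·5 + 32·4 + 39·3 = 576
Ivan: 10·3 + 30·2 + 17·2 + 18·3 + 21·1 + 32·1 + 39·4 = 387
Sofia: 10·5 + 30·3 + 17·1 + 18·2 + 21·3 + 32·2 + 39·2 = 398
Rahul has the highest Borda score (620).

Rahul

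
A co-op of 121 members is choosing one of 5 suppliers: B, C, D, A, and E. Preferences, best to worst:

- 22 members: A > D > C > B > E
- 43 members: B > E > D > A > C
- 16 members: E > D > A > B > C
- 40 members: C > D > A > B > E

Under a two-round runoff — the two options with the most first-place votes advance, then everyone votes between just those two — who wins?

Round 1 first-place votes: B 43, C 40, D 0, A 22, E 16.
B and C advance.
Runoff: B is preferred to C by 59 voters; C by 62.
C wins the runoff.

C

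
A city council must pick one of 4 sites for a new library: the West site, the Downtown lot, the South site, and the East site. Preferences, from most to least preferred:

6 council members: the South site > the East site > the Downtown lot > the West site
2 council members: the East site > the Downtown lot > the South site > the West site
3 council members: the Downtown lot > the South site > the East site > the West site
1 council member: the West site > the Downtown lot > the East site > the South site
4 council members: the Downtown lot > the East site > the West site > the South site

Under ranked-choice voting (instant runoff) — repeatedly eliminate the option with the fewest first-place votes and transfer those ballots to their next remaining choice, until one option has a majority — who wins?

the Downtown lot

Round 1: the West site 1, the Downtown lot 7, the South site 6, the East site 2. Eliminate the West site.
Round 2: the Downtown lot 8, the South site 6, the East site 2. Eliminate the East site.
Round 3: the Downtown lot 10, the South site 6. The Downtown lot has a majority.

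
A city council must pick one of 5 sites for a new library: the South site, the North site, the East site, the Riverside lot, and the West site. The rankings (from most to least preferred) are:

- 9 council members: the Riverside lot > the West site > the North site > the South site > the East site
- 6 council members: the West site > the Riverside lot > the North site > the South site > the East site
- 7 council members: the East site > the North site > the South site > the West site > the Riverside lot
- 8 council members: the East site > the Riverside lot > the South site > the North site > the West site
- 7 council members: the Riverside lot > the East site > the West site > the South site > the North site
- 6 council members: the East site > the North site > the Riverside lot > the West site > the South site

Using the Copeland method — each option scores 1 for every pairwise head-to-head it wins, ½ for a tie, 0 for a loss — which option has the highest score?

the Riverside lot

the South site: loses to the North site, the East site, the Riverside lot, and the West site → score 0.
the North site: beats the South site; loses to the East site, the Riverside lot, and the West site → score 1.
the East site: beats the South site, the North site, and the West site; loses to the Riverside lot → score 3.
the Riverside lot: beats the South site, the North site, the East site, and the West site → score 4.
the West site: beats the South site and the North site; loses to the East site and the Riverside lot → score 2.
the Riverside lot has the best pairwise record.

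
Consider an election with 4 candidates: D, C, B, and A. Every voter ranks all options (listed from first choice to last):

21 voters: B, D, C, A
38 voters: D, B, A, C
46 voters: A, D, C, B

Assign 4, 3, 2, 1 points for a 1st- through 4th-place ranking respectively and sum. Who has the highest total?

D

D: 21·3 + 38·4 + 46·3 = 353
C: 21·2 + 38·1 + 46·2 = 172
B: 21·4 + 38·3 + 46·1 = 244
A: 21·1 + 38·2 + 46·4 = 281
D has the highest Borda score (353).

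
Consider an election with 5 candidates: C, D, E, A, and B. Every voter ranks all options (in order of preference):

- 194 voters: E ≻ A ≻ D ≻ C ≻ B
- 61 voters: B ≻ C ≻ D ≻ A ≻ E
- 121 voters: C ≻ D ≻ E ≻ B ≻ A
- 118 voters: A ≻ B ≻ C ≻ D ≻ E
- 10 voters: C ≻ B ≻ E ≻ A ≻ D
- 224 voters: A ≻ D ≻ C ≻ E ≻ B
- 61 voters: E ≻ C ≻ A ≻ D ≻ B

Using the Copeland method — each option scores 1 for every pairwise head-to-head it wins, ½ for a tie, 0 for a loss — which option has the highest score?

C: beats E and B; loses to D and A → score 2.
D: beats C, E, and B; loses to A → score 3.
E: beats B; loses to C, D, and A → score 1.
A: beats C, D, E, and B → score 4.
B: loses to C, D, E, and A → score 0.
A has the best pairwise record.

A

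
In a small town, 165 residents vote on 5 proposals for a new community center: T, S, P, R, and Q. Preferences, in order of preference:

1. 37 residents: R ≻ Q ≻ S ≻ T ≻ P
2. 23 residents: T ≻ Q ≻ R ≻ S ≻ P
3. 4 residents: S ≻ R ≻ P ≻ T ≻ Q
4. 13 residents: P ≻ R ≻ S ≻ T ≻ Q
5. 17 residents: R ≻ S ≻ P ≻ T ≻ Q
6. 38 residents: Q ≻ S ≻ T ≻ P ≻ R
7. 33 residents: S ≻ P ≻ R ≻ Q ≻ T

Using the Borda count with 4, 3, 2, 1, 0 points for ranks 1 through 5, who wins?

T: 37·1 + 23·4 + 4·1 + 13·1 + 17·1 + 38·2 + 33·0 = 239
S: 37·2 + 23·1 + 4·4 + 13·2 + 17·3 + 38·3 + 33·4 = 436
P: 37·0 + 23·0 + 4·2 + 13·4 + 17·2 + 38·1 + 33·3 = 231
R: 37·4 + 23·2 + 4·3 + 13·3 + 17·4 + 38·0 + 33·2 = 379
Q: 37·3 + 23·3 + 4·0 + 13·0 + 17·0 + 38·4 + 33·1 = 365
S has the highest Borda score (436).

S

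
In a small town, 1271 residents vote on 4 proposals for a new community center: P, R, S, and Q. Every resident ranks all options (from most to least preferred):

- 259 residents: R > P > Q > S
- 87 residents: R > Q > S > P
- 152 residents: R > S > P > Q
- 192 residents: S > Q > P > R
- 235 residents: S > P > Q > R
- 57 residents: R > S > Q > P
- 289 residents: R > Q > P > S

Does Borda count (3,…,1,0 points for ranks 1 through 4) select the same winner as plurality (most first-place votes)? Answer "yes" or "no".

Borda — scores: P 1621, R 2532, S 1786, Q 1687. Winner: R.
Plurality — first-place votes: P 0, R 844, S 427, Q 0. Winner: R.
The two methods agree.

yes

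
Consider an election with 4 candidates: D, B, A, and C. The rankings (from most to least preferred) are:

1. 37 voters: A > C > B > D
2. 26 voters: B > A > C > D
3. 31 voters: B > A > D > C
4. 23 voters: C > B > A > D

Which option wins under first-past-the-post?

B

First-place votes: D 0, B 57, A 37, C 23.
B has the most first-place votes.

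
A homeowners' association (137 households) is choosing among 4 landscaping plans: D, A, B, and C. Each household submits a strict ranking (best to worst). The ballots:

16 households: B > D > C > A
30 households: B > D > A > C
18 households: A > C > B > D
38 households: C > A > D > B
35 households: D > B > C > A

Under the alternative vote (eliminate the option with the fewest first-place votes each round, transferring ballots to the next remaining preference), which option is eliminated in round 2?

D

Round 1: D 35, A 18, B 46, C 38. Eliminate A.
Round 2: D 35, B 46, C 56. Eliminate D.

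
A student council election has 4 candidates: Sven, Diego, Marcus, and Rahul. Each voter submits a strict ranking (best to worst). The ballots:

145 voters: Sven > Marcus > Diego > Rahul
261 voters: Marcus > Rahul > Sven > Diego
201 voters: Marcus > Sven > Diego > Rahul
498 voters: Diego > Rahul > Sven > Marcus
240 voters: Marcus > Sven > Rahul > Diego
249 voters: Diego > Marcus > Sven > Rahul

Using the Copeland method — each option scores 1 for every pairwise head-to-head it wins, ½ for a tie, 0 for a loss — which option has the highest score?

Sven: beats Diego and Rahul; loses to Marcus → score 2.
Diego: beats Rahul; loses to Sven and Marcus → score 1.
Marcus: beats Sven, Diego, and Rahul → score 3.
Rahul: loses to Sven, Diego, and Marcus → score 0.
Marcus has the best pairwise record.

Marcus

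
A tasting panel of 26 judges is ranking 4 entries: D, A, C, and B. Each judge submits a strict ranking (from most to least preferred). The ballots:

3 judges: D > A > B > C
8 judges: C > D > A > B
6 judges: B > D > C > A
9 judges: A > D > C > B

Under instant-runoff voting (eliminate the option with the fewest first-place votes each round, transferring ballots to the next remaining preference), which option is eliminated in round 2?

Round 1: D 3, A 9, C 8, B 6. Eliminate D.
Round 2: A 12, C 8, B 6. Eliminate B.

B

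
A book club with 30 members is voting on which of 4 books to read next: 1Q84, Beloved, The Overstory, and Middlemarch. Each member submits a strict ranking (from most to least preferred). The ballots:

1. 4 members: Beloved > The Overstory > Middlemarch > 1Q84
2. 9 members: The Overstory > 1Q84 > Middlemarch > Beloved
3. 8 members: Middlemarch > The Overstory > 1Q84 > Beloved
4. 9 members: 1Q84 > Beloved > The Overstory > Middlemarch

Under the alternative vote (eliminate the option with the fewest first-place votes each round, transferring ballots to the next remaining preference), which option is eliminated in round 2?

Middlemarch

Round 1: 1Q84 9, Beloved 4, The Overstory 9, Middlemarch 8. Eliminate Beloved.
Round 2: 1Q84 9, The Overstory 13, Middlemarch 8. Eliminate Middlemarch.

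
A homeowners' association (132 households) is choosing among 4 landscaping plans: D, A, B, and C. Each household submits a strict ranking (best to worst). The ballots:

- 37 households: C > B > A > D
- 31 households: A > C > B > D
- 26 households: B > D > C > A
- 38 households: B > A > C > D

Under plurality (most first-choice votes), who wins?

First-place votes: D 0, A 31, B 64, C 37.
B has the most first-place votes.

B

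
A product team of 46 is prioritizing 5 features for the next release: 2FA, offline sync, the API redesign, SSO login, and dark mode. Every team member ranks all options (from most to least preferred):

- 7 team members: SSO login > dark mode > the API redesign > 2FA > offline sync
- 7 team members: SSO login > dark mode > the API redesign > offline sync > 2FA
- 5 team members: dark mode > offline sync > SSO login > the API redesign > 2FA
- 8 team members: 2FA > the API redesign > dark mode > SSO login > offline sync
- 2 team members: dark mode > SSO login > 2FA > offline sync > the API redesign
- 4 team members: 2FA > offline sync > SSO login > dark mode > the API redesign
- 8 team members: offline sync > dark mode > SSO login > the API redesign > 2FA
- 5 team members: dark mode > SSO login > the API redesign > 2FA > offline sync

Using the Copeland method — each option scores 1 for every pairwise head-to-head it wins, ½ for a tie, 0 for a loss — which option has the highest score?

dark mode

2FA: beats offline sync; loses to the API redesign, SSO login, and dark mode → score 1.
offline sync: loses to 2FA, the API redesign, SSO login, and dark mode → score 0.
the API redesign: beats 2FA and offline sync; loses to SSO login and dark mode → score 2.
SSO login: beats 2FA, offline sync, and the API redesign; loses to dark mode → score 3.
dark mode: beats 2FA, offline sync, the API redesign, and SSO login → score 4.
dark mode has the best pairwise record.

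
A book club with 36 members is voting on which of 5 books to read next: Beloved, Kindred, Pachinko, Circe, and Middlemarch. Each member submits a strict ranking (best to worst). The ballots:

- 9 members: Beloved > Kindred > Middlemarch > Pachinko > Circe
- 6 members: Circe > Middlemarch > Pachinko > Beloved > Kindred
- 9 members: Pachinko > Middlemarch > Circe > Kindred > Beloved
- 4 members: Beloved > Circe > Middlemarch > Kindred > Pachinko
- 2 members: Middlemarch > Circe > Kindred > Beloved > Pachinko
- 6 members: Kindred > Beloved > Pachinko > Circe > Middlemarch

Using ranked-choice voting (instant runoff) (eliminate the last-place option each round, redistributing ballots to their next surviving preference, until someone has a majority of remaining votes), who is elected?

Beloved

Round 1: Beloved 13, Kindred 6, Pachinko 9, Circe 6, Middlemarch 2. Eliminate Middlemarch.
Round 2: Beloved 13, Kindred 6, Pachinko 9, Circe 8. Eliminate Kindred.
Round 3: Beloved 19, Pachinko 9, Circe 8. Beloved has a majority.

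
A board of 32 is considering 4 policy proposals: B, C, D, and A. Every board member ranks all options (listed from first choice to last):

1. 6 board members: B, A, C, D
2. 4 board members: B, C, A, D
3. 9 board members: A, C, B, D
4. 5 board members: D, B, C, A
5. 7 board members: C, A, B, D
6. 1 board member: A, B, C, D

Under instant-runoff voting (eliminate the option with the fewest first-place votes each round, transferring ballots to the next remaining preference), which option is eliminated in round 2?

C

Round 1: B 10, C 7, D 5, A 10. Eliminate D.
Round 2: B 15, C 7, A 10. Eliminate C.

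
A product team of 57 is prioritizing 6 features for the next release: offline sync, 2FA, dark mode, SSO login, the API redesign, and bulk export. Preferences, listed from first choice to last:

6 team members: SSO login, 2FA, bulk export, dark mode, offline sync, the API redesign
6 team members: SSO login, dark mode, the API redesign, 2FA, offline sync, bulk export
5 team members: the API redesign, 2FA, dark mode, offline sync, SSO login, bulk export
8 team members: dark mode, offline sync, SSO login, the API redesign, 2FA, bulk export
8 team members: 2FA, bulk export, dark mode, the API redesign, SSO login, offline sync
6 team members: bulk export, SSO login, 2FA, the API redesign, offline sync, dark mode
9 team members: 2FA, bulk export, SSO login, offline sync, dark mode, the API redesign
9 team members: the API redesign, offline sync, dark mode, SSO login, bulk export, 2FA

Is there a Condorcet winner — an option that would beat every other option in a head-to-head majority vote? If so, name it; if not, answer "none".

Checking pairwise contests:
2FA beats offline sync 40–17.
SSO login beats 2FA 35–22.
2FA beats dark mode 34–23.
dark mode beats SSO login 30–27.
2FA beats the API redesign 29–28.
2FA beats bulk export 42–15.
Every option loses at least one head-to-head, so there is no Condorcet winner.

none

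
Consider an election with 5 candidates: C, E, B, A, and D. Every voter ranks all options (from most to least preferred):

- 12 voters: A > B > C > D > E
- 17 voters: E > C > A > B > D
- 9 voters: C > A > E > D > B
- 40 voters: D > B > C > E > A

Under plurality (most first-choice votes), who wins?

First-place votes: C 9, E 17, B 0, A 12, D 40.
D has the most first-place votes.

D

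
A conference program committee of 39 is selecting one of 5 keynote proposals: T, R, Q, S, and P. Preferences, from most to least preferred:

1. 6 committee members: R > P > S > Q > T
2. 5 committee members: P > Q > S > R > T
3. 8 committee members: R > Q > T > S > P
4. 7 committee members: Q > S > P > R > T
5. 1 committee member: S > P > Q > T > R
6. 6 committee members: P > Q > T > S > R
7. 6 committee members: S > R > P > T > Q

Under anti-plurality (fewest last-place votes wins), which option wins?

Last-place votes: T 18, R 7, Q 6, S 0, P 8.
S is ranked last by the fewest voters, so S wins.

S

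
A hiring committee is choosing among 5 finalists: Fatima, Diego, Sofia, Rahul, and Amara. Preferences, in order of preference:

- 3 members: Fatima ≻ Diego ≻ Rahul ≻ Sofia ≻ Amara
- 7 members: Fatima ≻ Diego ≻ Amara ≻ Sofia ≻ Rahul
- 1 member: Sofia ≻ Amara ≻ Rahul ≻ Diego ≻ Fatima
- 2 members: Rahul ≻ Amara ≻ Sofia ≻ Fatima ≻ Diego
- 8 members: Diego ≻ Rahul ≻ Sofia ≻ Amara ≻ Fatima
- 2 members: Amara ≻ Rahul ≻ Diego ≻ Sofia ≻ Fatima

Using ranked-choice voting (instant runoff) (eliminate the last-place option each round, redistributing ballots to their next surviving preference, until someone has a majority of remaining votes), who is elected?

Round 1: Fatima 10, Diego 8, Sofia 1, Rahul 2, Amara 2. Eliminate Sofia.
Round 2: Fatima 10, Diego 8, Rahul 2, Amara 3. Eliminate Rahul.
Round 3: Fatima 10, Diego 8, Amara 5. Eliminate Amara.
Round 4: Fatima 12, Diego 11. Fatima has a majority.

Fatima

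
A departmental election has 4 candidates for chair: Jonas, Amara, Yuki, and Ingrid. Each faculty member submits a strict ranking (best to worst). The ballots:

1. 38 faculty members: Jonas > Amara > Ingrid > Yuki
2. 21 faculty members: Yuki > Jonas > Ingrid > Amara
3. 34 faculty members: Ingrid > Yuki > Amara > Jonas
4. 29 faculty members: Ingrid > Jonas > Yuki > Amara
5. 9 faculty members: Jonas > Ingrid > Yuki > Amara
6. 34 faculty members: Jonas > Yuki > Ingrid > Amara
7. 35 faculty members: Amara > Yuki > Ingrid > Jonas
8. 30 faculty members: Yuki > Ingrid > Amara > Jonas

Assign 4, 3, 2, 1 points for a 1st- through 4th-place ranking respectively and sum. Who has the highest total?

Yuki

Jonas: 38·4 + 21·3 + 34·1 + 29·3 + 9·4 + 34·4 + 35·1 + 30·1 = 573
Amara: 38·3 + 21·1 + 34·2 + 29·1 + 9·1 + 34·1 + 35·4 + 30·2 = 475
Yuki: 38·1 + 21·4 + 34·3 + 29·2 + 9·2 + 34·3 + 35·3 + 30·4 = 627
Ingrid: 38·2 + 21·2 + 34·4 + 29·4 + 9·3 + 34·2 + 35·2 + 30·3 = 625
Yuki has the highest Borda score (627).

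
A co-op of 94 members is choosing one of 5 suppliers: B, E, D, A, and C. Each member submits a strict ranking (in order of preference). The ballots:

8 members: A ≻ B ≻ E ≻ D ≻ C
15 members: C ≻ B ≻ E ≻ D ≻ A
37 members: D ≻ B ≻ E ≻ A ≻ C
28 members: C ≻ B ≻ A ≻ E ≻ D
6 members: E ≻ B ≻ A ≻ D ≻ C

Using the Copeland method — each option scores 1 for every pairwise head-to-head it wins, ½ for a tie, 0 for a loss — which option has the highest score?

B: beats E, D, A, and C → score 4.
E: beats D, A, and C; loses to B → score 3.
D: beats A and C; loses to B and E → score 2.
A: beats C; loses to B, E, and D → score 1.
C: loses to B, E, D, and A → score 0.
B has the best pairwise record.

B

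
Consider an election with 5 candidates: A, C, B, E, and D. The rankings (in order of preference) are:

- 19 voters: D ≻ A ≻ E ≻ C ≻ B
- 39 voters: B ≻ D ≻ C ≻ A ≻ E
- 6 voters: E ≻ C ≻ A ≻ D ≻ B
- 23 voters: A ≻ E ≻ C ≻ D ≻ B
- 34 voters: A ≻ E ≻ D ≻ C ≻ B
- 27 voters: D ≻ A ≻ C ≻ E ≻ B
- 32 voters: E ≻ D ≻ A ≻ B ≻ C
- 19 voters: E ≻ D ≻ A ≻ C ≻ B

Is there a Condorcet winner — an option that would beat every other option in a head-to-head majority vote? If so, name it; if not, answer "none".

none

Checking pairwise contests:
D beats A 136–63.
A beats C 154–45.
A beats B 160–39.
A beats E 142–57.
E beats D 114–85.
Every option loses at least one head-to-head, so there is no Condorcet winner.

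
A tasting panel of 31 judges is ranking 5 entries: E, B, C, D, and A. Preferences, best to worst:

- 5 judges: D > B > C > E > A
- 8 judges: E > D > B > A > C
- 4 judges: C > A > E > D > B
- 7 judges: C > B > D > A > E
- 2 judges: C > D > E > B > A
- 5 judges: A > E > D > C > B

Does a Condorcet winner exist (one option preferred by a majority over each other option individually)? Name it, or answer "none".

Checking pairwise contests:
C beats E 18–13.
E beats B 19–12.
D beats C 18–13.
E beats D 17–14.
B beats A 22–9.
Every option loses at least one head-to-head, so there is no Condorcet winner.

none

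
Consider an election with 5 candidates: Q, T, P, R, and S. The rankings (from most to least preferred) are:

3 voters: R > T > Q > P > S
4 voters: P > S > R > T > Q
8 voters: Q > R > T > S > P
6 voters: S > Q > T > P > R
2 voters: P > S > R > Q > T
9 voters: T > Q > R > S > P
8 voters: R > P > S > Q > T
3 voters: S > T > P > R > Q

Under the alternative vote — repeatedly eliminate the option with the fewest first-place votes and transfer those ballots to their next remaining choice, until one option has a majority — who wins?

Round 1: Q 8, T 9, P 6, R 11, S 9. Eliminate P.
Round 2: Q 8, T 9, R 11, S 15. Eliminate Q.
Round 3: T 9, R 19, S 15. Eliminate T.
Round 4: R 28, S 15. R has a majority.

R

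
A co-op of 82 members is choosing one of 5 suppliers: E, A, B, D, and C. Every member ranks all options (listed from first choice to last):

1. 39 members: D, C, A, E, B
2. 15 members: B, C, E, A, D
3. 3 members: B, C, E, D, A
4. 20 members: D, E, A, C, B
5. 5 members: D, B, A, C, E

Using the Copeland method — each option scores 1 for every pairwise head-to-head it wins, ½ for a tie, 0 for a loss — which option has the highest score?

E: beats B; loses to A, D, and C → score 1.
A: beats E and B; loses to D and C → score 2.
B: loses to E, A, D, and C → score 0.
D: beats E, A, B, and C → score 4.
C: beats E, A, and B; loses to D → score 3.
D has the best pairwise record.

D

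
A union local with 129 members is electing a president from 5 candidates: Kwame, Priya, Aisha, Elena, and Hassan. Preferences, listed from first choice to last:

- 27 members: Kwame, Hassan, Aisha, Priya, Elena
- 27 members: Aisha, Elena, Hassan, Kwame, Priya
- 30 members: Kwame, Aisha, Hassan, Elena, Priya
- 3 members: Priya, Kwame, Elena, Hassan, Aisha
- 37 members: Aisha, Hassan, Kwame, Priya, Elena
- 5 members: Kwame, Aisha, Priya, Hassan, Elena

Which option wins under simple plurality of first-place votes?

Aisha

First-place votes: Kwame 62, Priya 3, Aisha 64, Elena 0, Hassan 0.
Aisha has the most first-place votes.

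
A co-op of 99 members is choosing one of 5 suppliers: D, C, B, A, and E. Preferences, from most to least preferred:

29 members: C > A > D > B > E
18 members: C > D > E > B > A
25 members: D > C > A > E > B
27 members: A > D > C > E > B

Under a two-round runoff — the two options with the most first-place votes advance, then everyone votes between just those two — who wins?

C

Round 1 first-place votes: D 25, C 47, B 0, A 27, E 0.
C and A advance.
Runoff: C is preferred to A by 72 voters; A by 27.
C wins the runoff.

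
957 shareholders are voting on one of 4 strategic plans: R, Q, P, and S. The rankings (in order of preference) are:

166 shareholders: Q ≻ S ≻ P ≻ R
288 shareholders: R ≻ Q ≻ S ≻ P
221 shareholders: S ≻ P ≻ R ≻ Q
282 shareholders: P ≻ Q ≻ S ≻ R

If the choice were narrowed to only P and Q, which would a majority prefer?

Voters preferring P to Q: 503; preferring Q to P: 454.
P wins the head-to-head.

P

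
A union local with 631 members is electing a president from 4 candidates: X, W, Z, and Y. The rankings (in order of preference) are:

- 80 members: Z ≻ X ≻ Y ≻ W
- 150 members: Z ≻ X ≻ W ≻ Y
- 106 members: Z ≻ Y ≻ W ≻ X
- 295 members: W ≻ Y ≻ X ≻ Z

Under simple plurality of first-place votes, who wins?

Z

First-place votes: X 0, W 295, Z 336, Y 0.
Z has the most first-place votes.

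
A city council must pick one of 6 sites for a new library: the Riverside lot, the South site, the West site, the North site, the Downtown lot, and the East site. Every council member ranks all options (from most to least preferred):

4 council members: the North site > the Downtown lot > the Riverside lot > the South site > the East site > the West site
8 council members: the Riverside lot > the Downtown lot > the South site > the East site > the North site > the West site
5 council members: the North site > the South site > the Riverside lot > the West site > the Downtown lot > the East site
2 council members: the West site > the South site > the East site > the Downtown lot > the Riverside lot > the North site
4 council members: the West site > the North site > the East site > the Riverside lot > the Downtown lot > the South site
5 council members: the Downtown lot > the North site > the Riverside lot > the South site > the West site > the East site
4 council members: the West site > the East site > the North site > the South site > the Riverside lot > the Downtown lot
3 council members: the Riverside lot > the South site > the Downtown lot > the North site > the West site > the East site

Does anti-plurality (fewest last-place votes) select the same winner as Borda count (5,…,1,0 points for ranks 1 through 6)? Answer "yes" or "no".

Anti-plurality — last-place votes: the Riverside lot 0, the South site 4, the West site 12, the North site 2, the Downtown lot 4, the East site 13. Winner: the Riverside lot.
Borda — scores: the Riverside lot 111, the South site 90, the West site 68, the North site 107, the Downtown lot 95, the East site 54. Winner: the Riverside lot.
The two methods agree.

yes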